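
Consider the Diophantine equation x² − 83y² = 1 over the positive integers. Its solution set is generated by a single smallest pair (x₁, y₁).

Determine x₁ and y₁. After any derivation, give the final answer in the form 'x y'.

√83 → a₀=9, period (9,18); ℓ=2 even so k=1
a_0=9:  p_0=9·1+0=9,  q_0=9·0+1=1
a_1=9:  p_1=9·9+1=82,  q_1=9·1+0=9
→ (82, 9).  Check: 82²=6724, 83·9²=6723, difference 1.

82 9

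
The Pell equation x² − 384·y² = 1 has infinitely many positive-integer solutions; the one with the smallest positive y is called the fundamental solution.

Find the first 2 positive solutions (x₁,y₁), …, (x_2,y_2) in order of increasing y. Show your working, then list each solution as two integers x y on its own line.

[19; 1,1,2,9,2,1,1,38] for √384; ℓ=8 ⇒ convergent index 7
k=0  a_k=19  p_k/q_k = 19/1
k=1  a_k=1  p_k/q_k = 20/1
k=2  a_k=1  p_k/q_k = 39/2
k=3  a_k=2  p_k/q_k = 98/5
…
k=6  a_k=1  p_k/q_k = 2861/146
k=7  a_k=1  p_k/q_k = 4801/245
fundamental: x₁=4801, y₁=245  (since 23049601 − 384·60025 = 1)
n=2: (4801,245)∘(4801,245) = (4801·4801+384·245·245, 4801·245+245·4801) = (46099201,2352490)

4801 245
46099201 2352490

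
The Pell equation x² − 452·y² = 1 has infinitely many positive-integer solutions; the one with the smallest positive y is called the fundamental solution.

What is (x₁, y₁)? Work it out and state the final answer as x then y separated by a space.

√452 → a₀=21, period (3,1,5,3,10,3,5,1,3,42); ℓ=10 even so k=9
k=0  a_k=21  p_k/q_k = 21/1
k=1  a_k=3  p_k/q_k = 64/3
k=2  a_k=1  p_k/q_k = 85/4
…
k=5  a_k=10  p_k/q_k = 16009/753
…
k=7  a_k=5  p_k/q_k = 263904/12413
k=8  a_k=1  p_k/q_k = 313483/14745
k=9  a_k=3  p_k/q_k = 1204353/56648
(x₁, y₁) = (1204353, 56648);  1204353² − 452·56648² = 1 ✓

1204353 56648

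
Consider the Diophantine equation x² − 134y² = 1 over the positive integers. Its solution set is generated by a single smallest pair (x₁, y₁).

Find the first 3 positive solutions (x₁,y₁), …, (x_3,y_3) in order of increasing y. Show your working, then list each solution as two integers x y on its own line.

145925 12606
42588211249 3679061100
12429369452874725 1073733982022394

d=134: √d = [11; 1,1,2,1,3,…,1,1,22] (ℓ=14, even), read p_13/q_13
k=0  a_k=11  p_k/q_k = 11/1
k=1  a_k=1  p_k/q_k = 12/1
k=2  a_k=1  p_k/q_k = 23/2
k=3  a_k=2  p_k/q_k = 58/5
k=4  a_k=1  p_k/q_k = 81/7
…
k=6  a_k=1  p_k/q_k = 382/33
k=7  a_k=10  p_k/q_k = 4121/356
…
k=10  a_k=1  p_k/q_k = 22133/1912
k=11  a_k=2  p_k/q_k = 61896/5347
k=12  a_k=1  p_k/q_k = 84029/7259
k=13  a_k=1  p_k/q_k = 145925/12606
fundamental: x₁=145925, y₁=12606  (since 21294105625 − 134·158911236 = 1)
(145925+12606√134)^2 = 42588211249 + 3679061100√134
(145925+12606√134)^3 = 12429369452874725 + 1073733982022394√134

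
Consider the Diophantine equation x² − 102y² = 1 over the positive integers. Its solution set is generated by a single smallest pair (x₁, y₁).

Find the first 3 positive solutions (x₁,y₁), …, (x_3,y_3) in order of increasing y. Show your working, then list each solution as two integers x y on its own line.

101 10
20401 2020
4120901 408030

√102 = [10; 10,20, …], period ℓ=2 (even) → k=1
i=0: a=10 ⇒ p=10, q=1
i=1: a=10 ⇒ p=101, q=10
fundamental: x₁=101, y₁=10  (since 10201 − 102·100 = 1)
n=2: (101,10)∘(101,10) = (101·101+102·10·10, 101·10+10·101) = (20401,2020)
n=3: (20401,2020)∘(101,10) = (101·20401+102·10·2020, 101·2020+10·20401) = (4120901,408030)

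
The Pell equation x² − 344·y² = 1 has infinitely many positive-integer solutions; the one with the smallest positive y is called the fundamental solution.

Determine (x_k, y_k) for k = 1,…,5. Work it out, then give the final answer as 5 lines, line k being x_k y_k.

√344 → a₀=18, period (1,1,4,1,3,1,4,1,1,36); ℓ=10 even so k=9
i=0: a=18 ⇒ p=18, q=1
i=1: a=1 ⇒ p=19, q=1
…
i=3: a=4 ⇒ p=167, q=9
i=4: a=1 ⇒ p=204, q=11
…
i=6: a=1 ⇒ p=983, q=53
i=7: a=4 ⇒ p=4711, q=254
i=8: a=1 ⇒ p=5694, q=307
i=9: a=1 ⇒ p=10405, q=561
fundamental: x₁=10405, y₁=561  (since 108264025 − 344·314721 = 1)
(10405+561√344)^2 = 216528049 + 11674410√344
(10405+561√344)^3 = 4505948689285 + 242944471539√344
(10405+561√344)^4 = 93768792007492801 + 5055674441052180√344
(10405+561√344)^5 = 1951328557169976499525 + 105208584875351394261√344

10405 561
216528049 11674410
4505948689285 242944471539
93768792007492801 5055674441052180
1951328557169976499525 105208584875351394261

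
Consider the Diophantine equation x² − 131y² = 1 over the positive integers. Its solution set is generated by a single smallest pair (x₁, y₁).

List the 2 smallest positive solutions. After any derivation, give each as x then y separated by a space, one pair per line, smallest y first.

d=131: √d = [11; 2,4,11,4,2,22] (ℓ=6, even), read p_5/q_5
k=0  a_k=11  p_k/q_k = 11/1
…
k=4  a_k=4  p_k/q_k = 4727/413
k=5  a_k=2  p_k/q_k = 10610/927
fundamental: x₁=10610, y₁=927  (since 112572100 − 131·859329 = 1)
k=2:  x_2 = 10610·10610+131·927·927 = 225144199,  y_2 = 10610·927+927·10610 = 19670940

10610 927
225144199 19670940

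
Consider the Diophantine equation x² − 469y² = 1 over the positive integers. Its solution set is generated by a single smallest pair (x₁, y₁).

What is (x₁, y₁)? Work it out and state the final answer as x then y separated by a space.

137215 6336

[21; 1,1,1,10,6,10,1,1,1,42] for √469; ℓ=10 ⇒ convergent index 9
i=0: a=21 ⇒ p=21, q=1
i=1: a=1 ⇒ p=22, q=1
i=2: a=1 ⇒ p=43, q=2
i=3: a=1 ⇒ p=65, q=3
i=4: a=10 ⇒ p=693, q=32
i=5: a=6 ⇒ p=4223, q=195
i=6: a=10 ⇒ p=42923, q=1982
i=7: a=1 ⇒ p=47146, q=2177
i=8: a=1 ⇒ p=90069, q=4159
i=9: a=1 ⇒ p=137215, q=6336
(x₁, y₁) = (137215, 6336);  137215² − 469·6336² = 1 ✓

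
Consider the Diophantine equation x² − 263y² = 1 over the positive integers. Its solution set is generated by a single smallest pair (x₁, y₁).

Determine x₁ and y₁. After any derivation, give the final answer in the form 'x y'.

[16; 4,1,1,1,1,15,1,1,1,1,4,32] for √263; ℓ=12 ⇒ convergent index 11
a_0=16:  p_0=16·1+0=16,  q_0=16·0+1=1
…
a_6=15:  p_6=15·373+227=5822,  q_6=15·23+14=359
…
a_9=1:  p_9=1·12017+6195=18212,  q_9=1·741+382=1123
a_10=1:  p_10=1·18212+12017=30229,  q_10=1·1123+741=1864
a_11=4:  p_11=4·30229+18212=139128,  q_11=4·1864+1123=8579
→ (139128, 8579).  Check: 139128²=19356600384, 263·8579²=19356600383, difference 1.

139128 8579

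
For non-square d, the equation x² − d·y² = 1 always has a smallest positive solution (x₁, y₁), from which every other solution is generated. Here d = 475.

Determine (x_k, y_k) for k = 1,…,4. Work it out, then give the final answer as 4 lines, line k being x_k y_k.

√475 = [21; 1,3,1,6,2,6,1,3,1,42, …], period ℓ=10 (even) → k=9
i=0: a=21 ⇒ p=21, q=1
…
i=3: a=1 ⇒ p=109, q=5
i=4: a=6 ⇒ p=741, q=34
…
i=8: a=3 ⇒ p=45921, q=2107
i=9: a=1 ⇒ p=57799, q=2652
fundamental: x₁=57799, y₁=2652  (since 3340724401 − 475·7033104 = 1)
k=2:  x_2 = 57799·57799+475·2652·2652 = 6681448801,  y_2 = 57799·2652+2652·57799 = 306565896
k=3:  x_3 = 57799·6681448801+475·2652·306565896 = 772362118440199,  y_3 = 57799·306565896+2652·6681448801 = 35438404443156
k=4:  x_4 = 57799·772362118440199+475·2652·35438404443156 = 89283516160768675201,  y_4 = 57799·35438404443156+2652·772362118440199 = 4096608676513381392

57799 2652
6681448801 306565896
772362118440199 35438404443156
89283516160768675201 4096608676513381392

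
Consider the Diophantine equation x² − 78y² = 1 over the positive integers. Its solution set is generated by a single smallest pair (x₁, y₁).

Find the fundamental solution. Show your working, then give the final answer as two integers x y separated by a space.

√78 = [8; 1,4,1,16, …], period ℓ=4 (even) → k=3
k=0  a_k=8  p_k/q_k = 8/1
k=1  a_k=1  p_k/q_k = 9/1
k=2  a_k=4  p_k/q_k = 44/5
k=3  a_k=1  p_k/q_k = 53/6
→ (53, 6).  Check: 53²=2809, 78·6²=2808, difference 1.

53 6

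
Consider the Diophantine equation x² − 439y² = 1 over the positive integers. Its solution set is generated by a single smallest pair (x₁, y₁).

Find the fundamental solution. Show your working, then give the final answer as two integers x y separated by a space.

440 21

√439 = [20; 1,19,1,40, …], period ℓ=4 (even) → k=3
a_0=20:  p_0=20·1+0=20,  q_0=20·0+1=1
a_1=1:  p_1=1·20+1=21,  q_1=1·1+0=1
a_2=19:  p_2=19·21+20=419,  q_2=19·1+1=20
a_3=1:  p_3=1·419+21=440,  q_3=1·20+1=21
(x₁, y₁) = (440, 21);  440² − 439·21² = 1 ✓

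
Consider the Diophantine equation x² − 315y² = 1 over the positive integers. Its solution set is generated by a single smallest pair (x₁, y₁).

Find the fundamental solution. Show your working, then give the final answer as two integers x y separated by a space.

71 4

√315 = [17; 1,2,1,34, …], period ℓ=4 (even) → k=3
i=0: a=17 ⇒ p=17, q=1
i=1: a=1 ⇒ p=18, q=1
i=2: a=2 ⇒ p=53, q=3
i=3: a=1 ⇒ p=71, q=4
→ (71, 4).  Check: 71²=5041, 315·4²=5040, difference 1.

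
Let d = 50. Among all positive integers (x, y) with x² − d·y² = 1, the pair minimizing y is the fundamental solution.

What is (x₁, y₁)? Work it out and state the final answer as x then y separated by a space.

99 14

√50 = [7; 14, …], period ℓ=1 (odd) → k=1
step 0: (7, 1)  from 7·(1,0) + (0,1)
step 1: (99, 14)  from 14·(7,1) + (1,0)
fundamental: x₁=99, y₁=14  (since 9801 − 50·196 = 1)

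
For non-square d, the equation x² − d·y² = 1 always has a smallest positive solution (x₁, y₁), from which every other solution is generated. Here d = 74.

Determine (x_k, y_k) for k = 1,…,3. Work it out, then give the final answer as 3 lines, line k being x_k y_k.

d=74: √d = [8; 1,1,1,1,16] (ℓ=5, odd), read p_9/q_9
i=0: a=8 ⇒ p=8, q=1
…
i=5: a=16 ⇒ p=714, q=83
…
i=8: a=1 ⇒ p=2228, q=259
i=9: a=1 ⇒ p=3699, q=430
fundamental: x₁=3699, y₁=430  (since 13682601 − 74·184900 = 1)
(3699+430√74)^2 = 27365201 + 3181140√74
(3699+430√74)^3 = 202447753299 + 23534073290√74

3699 430
27365201 3181140
202447753299 23534073290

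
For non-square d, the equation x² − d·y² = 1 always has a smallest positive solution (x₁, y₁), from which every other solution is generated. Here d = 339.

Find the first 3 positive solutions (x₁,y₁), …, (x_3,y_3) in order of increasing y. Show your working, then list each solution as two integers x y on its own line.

97970 5321
19196241799 1042596740
3761311617998090 204286405230279

√339 = [18; 2,2,2,1,17,1,2,2,2,36, …], period ℓ=10 (even) → k=9
a_0=18:  p_0=18·1+0=18,  q_0=18·0+1=1
a_1=2:  p_1=2·18+1=37,  q_1=2·1+0=2
a_2=2:  p_2=2·37+18=92,  q_2=2·2+1=5
…
a_4=1:  p_4=1·221+92=313,  q_4=1·12+5=17
a_5=17:  p_5=17·313+221=5542,  q_5=17·17+12=301
a_6=1:  p_6=1·5542+313=5855,  q_6=1·301+17=318
a_7=2:  p_7=2·5855+5542=17252,  q_7=2·318+301=937
a_8=2:  p_8=2·17252+5855=40359,  q_8=2·937+318=2192
a_9=2:  p_9=2·40359+17252=97970,  q_9=2·2192+937=5321
→ (97970, 5321).  Check: 97970²=9598120900, 339·5321²=9598120899, difference 1.
(x_2, y_2) = (97970·97970 + 339·5321·5321, 97970·5321 + 5321·97970) = (19196241799, 1042596740)
(x_3, y_3) = (97970·19196241799 + 339·5321·1042596740, 97970·1042596740 + 5321·19196241799) = (3761311617998090, 204286405230279)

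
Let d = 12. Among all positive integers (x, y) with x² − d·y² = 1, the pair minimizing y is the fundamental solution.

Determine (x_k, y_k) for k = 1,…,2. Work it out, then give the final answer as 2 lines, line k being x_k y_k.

7 2
97 28

[3; 2,6] for √12; ℓ=2 ⇒ convergent index 1
i=0: a=3 ⇒ p=3, q=1
i=1: a=2 ⇒ p=7, q=2
(x₁, y₁) = (7, 2);  7² − 12·2² = 1 ✓
(7+2√12)^2 = 97 + 28√12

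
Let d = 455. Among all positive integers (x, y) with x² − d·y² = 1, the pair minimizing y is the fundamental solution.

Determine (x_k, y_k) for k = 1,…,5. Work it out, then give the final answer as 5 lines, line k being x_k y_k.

√455 → a₀=21, period (3,42); ℓ=2 even so k=1
a_0=21:  p_0=21·1+0=21,  q_0=21·0+1=1
a_1=3:  p_1=3·21+1=64,  q_1=3·1+0=3
(x₁, y₁) = (64, 3);  64² − 455·3² = 1 ✓
(64+3√455)^2 = 8191 + 384√455
(64+3√455)^3 = 1048384 + 49149√455
(64+3√455)^4 = 134184961 + 6290688√455
(64+3√455)^5 = 17174626624 + 805158915√455

64 3
8191 384
1048384 49149
134184961 6290688
17174626624 805158915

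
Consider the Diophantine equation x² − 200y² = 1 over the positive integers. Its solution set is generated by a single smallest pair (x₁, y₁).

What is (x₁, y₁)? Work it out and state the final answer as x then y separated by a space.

√200 = [14; 7,28, …], period ℓ=2 (even) → k=1
k=0  a_k=14  p_k/q_k = 14/1
k=1  a_k=7  p_k/q_k = 99/7
→ (99, 7).  Check: 99²=9801, 200·7²=9800, difference 1.

99 7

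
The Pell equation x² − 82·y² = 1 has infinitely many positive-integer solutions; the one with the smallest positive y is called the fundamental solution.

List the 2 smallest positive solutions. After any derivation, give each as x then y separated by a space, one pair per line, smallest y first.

√82 = [9; 18, …], period ℓ=1 (odd) → k=1
k=0  a_k=9  p_k/q_k = 9/1
k=1  a_k=18  p_k/q_k = 163/18
→ (163, 18).  Check: 163²=26569, 82·18²=26568, difference 1.
(163+18√82)^2 = 53137 + 5868√82

163 18
53137 5868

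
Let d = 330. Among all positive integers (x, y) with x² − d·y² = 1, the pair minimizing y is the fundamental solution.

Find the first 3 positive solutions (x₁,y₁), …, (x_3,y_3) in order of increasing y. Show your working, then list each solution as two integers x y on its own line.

√330 = [18; 6,36, …], period ℓ=2 (even) → k=1
i=0: a=18 ⇒ p=18, q=1
i=1: a=6 ⇒ p=109, q=6
→ (109, 6).  Check: 109²=11881, 330·6²=11880, difference 1.
(109+6√330)^2 = 23761 + 1308√330
(109+6√330)^3 = 5179789 + 285138√330

109 6
23761 1308
5179789 285138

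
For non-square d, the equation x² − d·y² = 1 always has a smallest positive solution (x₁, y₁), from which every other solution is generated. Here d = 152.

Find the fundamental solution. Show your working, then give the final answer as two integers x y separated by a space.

37 3

[12; 3,24] for √152; ℓ=2 ⇒ convergent index 1
step 0: (12, 1)  from 12·(1,0) + (0,1)
step 1: (37, 3)  from 3·(12,1) + (1,0)
fundamental: x₁=37, y₁=3  (since 1369 − 152·9 = 1)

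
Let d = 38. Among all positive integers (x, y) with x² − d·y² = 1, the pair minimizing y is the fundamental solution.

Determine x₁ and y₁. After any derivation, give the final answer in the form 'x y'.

√38 = [6; 6,12, …], period ℓ=2 (even) → k=1
i=0: a=6 ⇒ p=6, q=1
i=1: a=6 ⇒ p=37, q=6
→ (37, 6).  Check: 37²=1369, 38·6²=1368, difference 1.

37 6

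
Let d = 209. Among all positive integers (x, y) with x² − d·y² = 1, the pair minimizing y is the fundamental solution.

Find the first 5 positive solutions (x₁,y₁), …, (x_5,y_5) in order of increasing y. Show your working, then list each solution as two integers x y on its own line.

√209 → a₀=14, period (2,5,3,2,3,5,2,28); ℓ=8 even so k=7
a_0=14:  p_0=14·1+0=14,  q_0=14·0+1=1
…
a_2=5:  p_2=5·29+14=159,  q_2=5·2+1=11
a_3=3:  p_3=3·159+29=506,  q_3=3·11+2=35
…
a_5=3:  p_5=3·1171+506=4019,  q_5=3·81+35=278
a_6=5:  p_6=5·4019+1171=21266,  q_6=5·278+81=1471
a_7=2:  p_7=2·21266+4019=46551,  q_7=2·1471+278=3220
→ (46551, 3220).  Check: 46551²=2166995601, 209·3220²=2166995600, difference 1.
k=2:  x_2 = 46551·46551+209·3220·3220 = 4333991201,  y_2 = 46551·3220+3220·46551 = 299788440
k=3:  x_3 = 46551·4333991201+209·3220·299788440 = 403503248748951,  y_3 = 46551·299788440+3220·4333991201 = 27910903337660
k=4:  x_4 = 46551·403503248748951+209·3220·27910903337660 = 37566959460690844801,  y_4 = 46551·27910903337660+3220·403503248748951 = 2598560922243032880
k=5:  x_5 = 46551·37566959460690844801+209·3220·2598560922243032880 = 3497559059305735783913751,  y_5 = 46551·2598560922243032880+3220·37566959460690844801 = 241931218954759943856100

46551 3220
4333991201 299788440
403503248748951 27910903337660
37566959460690844801 2598560922243032880
3497559059305735783913751 241931218954759943856100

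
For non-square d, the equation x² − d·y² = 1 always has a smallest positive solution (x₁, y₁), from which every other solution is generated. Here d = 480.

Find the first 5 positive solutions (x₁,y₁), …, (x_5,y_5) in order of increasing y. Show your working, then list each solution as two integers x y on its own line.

√480 → a₀=21, period (1,9,1,42); ℓ=4 even so k=3
k=0  a_k=21  p_k/q_k = 21/1
k=1  a_k=1  p_k/q_k = 22/1
k=2  a_k=9  p_k/q_k = 219/10
k=3  a_k=1  p_k/q_k = 241/11
(x₁, y₁) = (241, 11);  241² − 480·11² = 1 ✓
k=2:  x_2 = 241·241+480·11·11 = 116161,  y_2 = 241·11+11·241 = 5302
k=3:  x_3 = 241·116161+480·11·5302 = 55989361,  y_3 = 241·5302+11·116161 = 2555553
k=4:  x_4 = 241·55989361+480·11·2555553 = 26986755841,  y_4 = 241·2555553+11·55989361 = 1231771244
k=5:  x_5 = 241·26986755841+480·11·1231771244 = 13007560326001,  y_5 = 241·1231771244+11·26986755841 = 593711184055

241 11
116161 5302
55989361 2555553
26986755841 1231771244
13007560326001 593711184055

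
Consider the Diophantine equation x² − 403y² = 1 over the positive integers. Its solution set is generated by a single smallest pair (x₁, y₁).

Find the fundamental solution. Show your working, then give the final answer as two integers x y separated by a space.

669878 33369

√403 → a₀=20, period (13,2,1,3,1,3,1,2,13,40); ℓ=10 even so k=9
a_0=20:  p_0=20·1+0=20,  q_0=20·0+1=1
…
a_4=3:  p_4=3·803+542=2951,  q_4=3·40+27=147
a_5=1:  p_5=1·2951+803=3754,  q_5=1·147+40=187
…
a_8=2:  p_8=2·17967+14213=50147,  q_8=2·895+708=2498
a_9=13:  p_9=13·50147+17967=669878,  q_9=13·2498+895=33369
fundamental: x₁=669878, y₁=33369  (since 448736534884 − 403·1113490161 = 1)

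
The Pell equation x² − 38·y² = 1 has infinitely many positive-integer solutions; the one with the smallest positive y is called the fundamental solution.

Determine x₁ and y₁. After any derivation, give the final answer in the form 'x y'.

d=38: √d = [6; 6,12] (ℓ=2, even), read p_1/q_1
i=0: a=6 ⇒ p=6, q=1
i=1: a=6 ⇒ p=37, q=6
(x₁, y₁) = (37, 6);  37² − 38·6² = 1 ✓

37 6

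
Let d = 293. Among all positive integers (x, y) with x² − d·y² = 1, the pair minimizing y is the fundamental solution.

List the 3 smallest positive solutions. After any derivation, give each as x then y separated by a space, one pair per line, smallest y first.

12320649 719780
303596783562401 17736313474440
7481018815602612315849 437045785745090703340

√293 = [17; 8,1,1,8,34, …], period ℓ=5 (odd) → k=9
a_0=17:  p_0=17·1+0=17,  q_0=17·0+1=1
a_1=8:  p_1=8·17+1=137,  q_1=8·1+0=8
a_2=1:  p_2=1·137+17=154,  q_2=1·8+1=9
…
a_4=8:  p_4=8·291+154=2482,  q_4=8·17+9=145
a_5=34:  p_5=34·2482+291=84679,  q_5=34·145+17=4947
a_6=8:  p_6=8·84679+2482=679914,  q_6=8·4947+145=39721
…
a_8=1:  p_8=1·764593+679914=1444507,  q_8=1·44668+39721=84389
a_9=8:  p_9=8·1444507+764593=12320649,  q_9=8·84389+44668=719780
fundamental: x₁=12320649, y₁=719780  (since 151798391781201 − 293·518083248400 = 1)
n=2: (12320649,719780)∘(12320649,719780) = (12320649·12320649+293·719780·719780, 12320649·719780+719780·12320649) = (303596783562401,17736313474440)
n=3: (303596783562401,17736313474440)∘(12320649,719780) = (12320649·303596783562401+293·719780·17736313474440, 12320649·17736313474440+719780·303596783562401) = (7481018815602612315849,437045785745090703340)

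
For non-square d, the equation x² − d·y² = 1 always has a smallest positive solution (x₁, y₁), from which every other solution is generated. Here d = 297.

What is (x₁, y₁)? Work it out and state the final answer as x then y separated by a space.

√297 → a₀=17, period (4,3,1,1,2,1,1,3,4,34); ℓ=10 even so k=9
step 0: (17, 1)  from 17·(1,0) + (0,1)
step 1: (69, 4)  from 4·(17,1) + (1,0)
step 2: (224, 13)  from 3·(69,4) + (17,1)
step 3: (293, 17)  from 1·(224,13) + (69,4)
step 4: (517, 30)  from 1·(293,17) + (224,13)
step 5: (1327, 77)  from 2·(517,30) + (293,17)
step 6: (1844, 107)  from 1·(1327,77) + (517,30)
…
step 8: (11357, 659)  from 3·(3171,184) + (1844,107)
step 9: (48599, 2820)  from 4·(11357,659) + (3171,184)
→ (48599, 2820).  Check: 48599²=2361862801, 297·2820²=2361862800, difference 1.

48599 2820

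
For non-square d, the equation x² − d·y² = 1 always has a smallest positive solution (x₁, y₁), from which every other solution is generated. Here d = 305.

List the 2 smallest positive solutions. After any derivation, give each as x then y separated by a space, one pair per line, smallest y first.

489 28
478241 27384

[17; 2,6,2,34] for √305; ℓ=4 ⇒ convergent index 3
k=0  a_k=17  p_k/q_k = 17/1
k=1  a_k=2  p_k/q_k = 35/2
k=2  a_k=6  p_k/q_k = 227/13
k=3  a_k=2  p_k/q_k = 489/28
fundamental: x₁=489, y₁=28  (since 239121 − 305·784 = 1)
n=2: (489,28)∘(489,28) = (489·489+305·28·28, 489·28+28·489) = (478241,27384)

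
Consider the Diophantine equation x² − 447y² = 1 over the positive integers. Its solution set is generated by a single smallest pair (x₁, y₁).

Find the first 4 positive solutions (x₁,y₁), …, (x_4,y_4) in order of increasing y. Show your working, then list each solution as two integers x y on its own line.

√447 → a₀=21, period (7,42); ℓ=2 even so k=1
a_0=21:  p_0=21·1+0=21,  q_0=21·0+1=1
a_1=7:  p_1=7·21+1=148,  q_1=7·1+0=7
fundamental: x₁=148, y₁=7  (since 21904 − 447·49 = 1)
(148+7√447)^2 = 43807 + 2072√447
(148+7√447)^3 = 12966724 + 613305√447
(148+7√447)^4 = 3838106497 + 181536208√447

148 7
43807 2072
12966724 613305
3838106497 181536208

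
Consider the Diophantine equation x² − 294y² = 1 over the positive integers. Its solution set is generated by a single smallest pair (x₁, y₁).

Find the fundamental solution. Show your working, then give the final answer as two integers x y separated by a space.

4801 280

√294 = [17; 6,1,4,1,6,34, …], period ℓ=6 (even) → k=5
i=0: a=17 ⇒ p=17, q=1
…
i=2: a=1 ⇒ p=120, q=7
i=3: a=4 ⇒ p=583, q=34
i=4: a=1 ⇒ p=703, q=41
i=5: a=6 ⇒ p=4801, q=280
(x₁, y₁) = (4801, 280);  4801² − 294·280² = 1 ✓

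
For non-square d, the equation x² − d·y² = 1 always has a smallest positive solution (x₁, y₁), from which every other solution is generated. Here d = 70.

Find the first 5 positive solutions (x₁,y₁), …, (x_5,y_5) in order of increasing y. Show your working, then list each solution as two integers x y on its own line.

251 30
126001 15060
63252251 7560090
31752504001 3795150120
15939693756251 1905157800150

√70 = [8; 2,1,2,1,2,16, …], period ℓ=6 (even) → k=5
k=0  a_k=8  p_k/q_k = 8/1
…
k=2  a_k=1  p_k/q_k = 25/3
…
k=4  a_k=1  p_k/q_k = 92/11
k=5  a_k=2  p_k/q_k = 251/30
→ (251, 30).  Check: 251²=63001, 70·30²=63000, difference 1.
(x_2, y_2) = (251·251 + 70·30·30, 251·30 + 30·251) = (126001, 15060)
(x_3, y_3) = (251·126001 + 70·30·15060, 251·15060 + 30·126001) = (63252251, 7560090)
(x_4, y_4) = (251·63252251 + 70·30·7560090, 251·7560090 + 30·63252251) = (31752504001, 3795150120)
(x_5, y_5) = (251·31752504001 + 70·30·3795150120, 251·3795150120 + 30·31752504001) = (15939693756251, 1905157800150)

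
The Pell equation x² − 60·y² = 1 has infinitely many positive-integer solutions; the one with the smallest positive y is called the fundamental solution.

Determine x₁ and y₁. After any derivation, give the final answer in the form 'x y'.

31 4

[7; 1,2,1,14] for √60; ℓ=4 ⇒ convergent index 3
k=0  a_k=7  p_k/q_k = 7/1
k=1  a_k=1  p_k/q_k = 8/1
k=2  a_k=2  p_k/q_k = 23/3
k=3  a_k=1  p_k/q_k = 31/4
→ (31, 4).  Check: 31²=961, 60·4²=960, difference 1.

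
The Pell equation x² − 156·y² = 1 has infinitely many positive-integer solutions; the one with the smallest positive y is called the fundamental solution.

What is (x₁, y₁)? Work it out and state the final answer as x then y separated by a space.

√156 → a₀=12, period (2,24); ℓ=2 even so k=1
step 0: (12, 1)  from 12·(1,0) + (0,1)
step 1: (25, 2)  from 2·(12,1) + (1,0)
→ (25, 2).  Check: 25²=625, 156·2²=624, difference 1.

25 2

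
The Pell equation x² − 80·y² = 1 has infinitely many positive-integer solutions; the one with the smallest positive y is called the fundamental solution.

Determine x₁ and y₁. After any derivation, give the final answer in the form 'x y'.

9 1

d=80: √d = [8; 1,16] (ℓ=2, even), read p_1/q_1
k=0  a_k=8  p_k/q_k = 8/1
k=1  a_k=1  p_k/q_k = 9/1
fundamental: x₁=9, y₁=1  (since 81 − 80·1 = 1)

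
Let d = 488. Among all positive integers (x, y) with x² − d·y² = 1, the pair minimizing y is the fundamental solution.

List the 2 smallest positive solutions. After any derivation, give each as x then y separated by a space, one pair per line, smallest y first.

d=488: √d = [22; 11,44] (ℓ=2, even), read p_1/q_1
a_0=22:  p_0=22·1+0=22,  q_0=22·0+1=1
a_1=11:  p_1=11·22+1=243,  q_1=11·1+0=11
(x₁, y₁) = (243, 11);  243² − 488·11² = 1 ✓
(243+11√488)^2 = 118097 + 5346√488

243 11
118097 5346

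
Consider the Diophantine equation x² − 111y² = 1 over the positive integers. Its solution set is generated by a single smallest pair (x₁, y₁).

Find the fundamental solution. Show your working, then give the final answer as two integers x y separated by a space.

[10; 1,1,6,1,1,20] for √111; ℓ=6 ⇒ convergent index 5
step 0: (10, 1)  from 10·(1,0) + (0,1)
…
step 2: (21, 2)  from 1·(11,1) + (10,1)
step 3: (137, 13)  from 6·(21,2) + (11,1)
step 4: (158, 15)  from 1·(137,13) + (21,2)
step 5: (295, 28)  from 1·(158,15) + (137,13)
fundamental: x₁=295, y₁=28  (since 87025 − 111·784 = 1)

295 28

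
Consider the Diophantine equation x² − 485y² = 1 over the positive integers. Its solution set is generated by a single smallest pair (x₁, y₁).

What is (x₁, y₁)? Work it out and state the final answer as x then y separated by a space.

969 44

d=485: √d = [22; 44] (ℓ=1, odd), read p_1/q_1
step 0: (22, 1)  from 22·(1,0) + (0,1)
step 1: (969, 44)  from 44·(22,1) + (1,0)
(x₁, y₁) = (969, 44);  969² − 485·44² = 1 ✓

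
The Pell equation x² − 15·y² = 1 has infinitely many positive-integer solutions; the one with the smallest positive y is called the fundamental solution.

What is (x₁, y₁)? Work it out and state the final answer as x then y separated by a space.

4 1

√15 = [3; 1,6, …], period ℓ=2 (even) → k=1
k=0  a_k=3  p_k/q_k = 3/1
k=1  a_k=1  p_k/q_k = 4/1
fundamental: x₁=4, y₁=1  (since 16 − 15·1 = 1)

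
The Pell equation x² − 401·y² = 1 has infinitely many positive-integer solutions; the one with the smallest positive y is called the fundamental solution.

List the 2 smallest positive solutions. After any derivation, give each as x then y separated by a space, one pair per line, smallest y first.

801 40
1283201 64080

d=401: √d = [20; 40] (ℓ=1, odd), read p_1/q_1
k=0  a_k=20  p_k/q_k = 20/1
k=1  a_k=40  p_k/q_k = 801/40
→ (801, 40).  Check: 801²=641601, 401·40²=641600, difference 1.
k=2:  x_2 = 801·801+401·40·40 = 1283201,  y_2 = 801·40+40·801 = 64080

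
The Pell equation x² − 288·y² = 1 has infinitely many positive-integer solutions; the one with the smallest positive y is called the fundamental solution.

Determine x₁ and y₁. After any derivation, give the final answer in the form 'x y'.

d=288: √d = [16; 1,32] (ℓ=2, even), read p_1/q_1
k=0  a_k=16  p_k/q_k = 16/1
k=1  a_k=1  p_k/q_k = 17/1
fundamental: x₁=17, y₁=1  (since 289 − 288·1 = 1)

17 1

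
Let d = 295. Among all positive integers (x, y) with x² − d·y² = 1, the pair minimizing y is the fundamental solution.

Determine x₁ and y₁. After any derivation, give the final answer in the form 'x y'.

√295 → a₀=17, period (5,1,2,3,2,6,2,3,2,1,5,34); ℓ=12 even so k=11
k=0  a_k=17  p_k/q_k = 17/1
…
k=3  a_k=2  p_k/q_k = 292/17
…
k=8  a_k=3  p_k/q_k = 108103/6294
k=9  a_k=2  p_k/q_k = 247414/14405
k=10  a_k=1  p_k/q_k = 355517/20699
k=11  a_k=5  p_k/q_k = 2024999/117900
→ (2024999, 117900).  Check: 2024999²=4100620950001, 295·117900²=4100620950000, difference 1.

2024999 117900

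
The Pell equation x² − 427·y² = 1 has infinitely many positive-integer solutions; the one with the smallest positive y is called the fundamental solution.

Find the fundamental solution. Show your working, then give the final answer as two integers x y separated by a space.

d=427: √d = [20; 1,1,1,40] (ℓ=4, even), read p_3/q_3
k=0  a_k=20  p_k/q_k = 20/1
k=1  a_k=1  p_k/q_k = 21/1
k=2  a_k=1  p_k/q_k = 41/2
k=3  a_k=1  p_k/q_k = 62/3
→ (62, 3).  Check: 62²=3844, 427·3²=3843, difference 1.

62 3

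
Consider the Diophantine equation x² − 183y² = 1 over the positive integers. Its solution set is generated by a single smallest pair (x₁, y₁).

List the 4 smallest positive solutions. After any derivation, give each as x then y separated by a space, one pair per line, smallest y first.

487 36
474337 35064
462003751 34152300
449991179137 33264305136

d=183: √d = [13; 1,1,8,1,1,26] (ℓ=6, even), read p_5/q_5
step 0: (13, 1)  from 13·(1,0) + (0,1)
step 1: (14, 1)  from 1·(13,1) + (1,0)
step 2: (27, 2)  from 1·(14,1) + (13,1)
step 3: (230, 17)  from 8·(27,2) + (14,1)
step 4: (257, 19)  from 1·(230,17) + (27,2)
step 5: (487, 36)  from 1·(257,19) + (230,17)
→ (487, 36).  Check: 487²=237169, 183·36²=237168, difference 1.
n=2: (487,36)∘(487,36) = (487·487+183·36·36, 487·36+36·487) = (474337,35064)
n=3: (474337,35064)∘(487,36) = (487·474337+183·36·35064, 487·35064+36·474337) = (462003751,34152300)
n=4: (462003751,34152300)∘(487,36) = (487·462003751+183·36·34152300, 487·34152300+36·462003751) = (449991179137,33264305136)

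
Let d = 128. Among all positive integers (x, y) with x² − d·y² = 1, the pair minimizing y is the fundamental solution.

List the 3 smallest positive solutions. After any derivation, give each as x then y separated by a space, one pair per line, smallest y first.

d=128: √d = [11; 3,5,3,22] (ℓ=4, even), read p_3/q_3
step 0: (11, 1)  from 11·(1,0) + (0,1)
step 1: (34, 3)  from 3·(11,1) + (1,0)
step 2: (181, 16)  from 5·(34,3) + (11,1)
step 3: (577, 51)  from 3·(181,16) + (34,3)
fundamental: x₁=577, y₁=51  (since 332929 − 128·2601 = 1)
n=2: (577,51)∘(577,51) = (577·577+128·51·51, 577·51+51·577) = (665857,58854)
n=3: (665857,58854)∘(577,51) = (577·665857+128·51·58854, 577·58854+51·665857) = (768398401,67917465)

577 51
665857 58854
768398401 67917465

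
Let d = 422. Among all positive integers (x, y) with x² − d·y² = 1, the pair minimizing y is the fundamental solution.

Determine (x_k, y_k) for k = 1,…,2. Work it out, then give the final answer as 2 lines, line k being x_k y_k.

√422 → a₀=20, period (1,1,5,2,1,…,1,1,40); ℓ=14 even so k=13
i=0: a=20 ⇒ p=20, q=1
…
i=2: a=1 ⇒ p=41, q=2
…
i=4: a=2 ⇒ p=493, q=24
…
i=9: a=1 ⇒ p=217526, q=10589
…
i=12: a=1 ⇒ p=3810680, q=185501
i=13: a=1 ⇒ p=7022501, q=341850
(x₁, y₁) = (7022501, 341850);  7022501² − 422·341850² = 1 ✓
k=2:  x_2 = 7022501·7022501+422·341850·341850 = 98631040590001,  y_2 = 7022501·341850+341850·7022501 = 4801283933700

7022501 341850
98631040590001 4801283933700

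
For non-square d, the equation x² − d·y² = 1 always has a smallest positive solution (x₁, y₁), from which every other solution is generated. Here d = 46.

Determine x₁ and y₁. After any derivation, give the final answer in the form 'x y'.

[6; 1,3,1,1,2,6,2,1,1,3,1,12] for √46; ℓ=12 ⇒ convergent index 11
i=0: a=6 ⇒ p=6, q=1
i=1: a=1 ⇒ p=7, q=1
…
i=3: a=1 ⇒ p=34, q=5
…
i=6: a=6 ⇒ p=997, q=147
…
i=8: a=1 ⇒ p=3147, q=464
…
i=10: a=3 ⇒ p=19038, q=2807
i=11: a=1 ⇒ p=24335, q=3588
→ (24335, 3588).  Check: 24335²=592192225, 46·3588²=592192224, difference 1.

24335 3588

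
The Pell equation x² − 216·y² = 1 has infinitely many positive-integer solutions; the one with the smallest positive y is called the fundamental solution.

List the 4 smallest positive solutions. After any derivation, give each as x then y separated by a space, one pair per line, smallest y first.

485 33
470449 32010
456335045 31049667
442644523201 30118144980

√216 → a₀=14, period (1,2,3,2,1,28); ℓ=6 even so k=5
k=0  a_k=14  p_k/q_k = 14/1
k=1  a_k=1  p_k/q_k = 15/1
…
k=4  a_k=2  p_k/q_k = 338/23
k=5  a_k=1  p_k/q_k = 485/33
(x₁, y₁) = (485, 33);  485² − 216·33² = 1 ✓
(485+33√216)^2 = 470449 + 32010√216
(485+33√216)^3 = 456335045 + 31049667√216
(485+33√216)^4 = 442644523201 + 30118144980√216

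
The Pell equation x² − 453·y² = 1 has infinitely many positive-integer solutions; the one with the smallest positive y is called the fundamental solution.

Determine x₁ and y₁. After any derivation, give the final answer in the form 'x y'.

√453 = [21; 3,1,1,10,14,10,1,1,3,42, …], period ℓ=10 (even) → k=9
a_0=21:  p_0=21·1+0=21,  q_0=21·0+1=1
…
a_2=1:  p_2=1·64+21=85,  q_2=1·3+1=4
…
a_5=14:  p_5=14·1575+149=22199,  q_5=14·74+7=1043
…
a_8=1:  p_8=1·245764+223565=469329,  q_8=1·11547+10504=22051
a_9=3:  p_9=3·469329+245764=1653751,  q_9=3·22051+11547=77700
fundamental: x₁=1653751, y₁=77700  (since 2734892370001 − 453·6037290000 = 1)

1653751 77700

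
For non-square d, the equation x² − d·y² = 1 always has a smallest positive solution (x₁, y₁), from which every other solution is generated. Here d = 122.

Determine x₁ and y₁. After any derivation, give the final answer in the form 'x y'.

243 22

[11; 22] for √122; ℓ=1 ⇒ convergent index 1
a_0=11:  p_0=11·1+0=11,  q_0=11·0+1=1
a_1=22:  p_1=22·11+1=243,  q_1=22·1+0=22
→ (243, 22).  Check: 243²=59049, 122·22²=59048, difference 1.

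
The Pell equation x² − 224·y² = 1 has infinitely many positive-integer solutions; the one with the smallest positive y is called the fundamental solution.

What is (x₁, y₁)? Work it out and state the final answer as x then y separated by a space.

15 1

√224 → a₀=14, period (1,28); ℓ=2 even so k=1
step 0: (14, 1)  from 14·(1,0) + (0,1)
step 1: (15, 1)  from 1·(14,1) + (1,0)
(x₁, y₁) = (15, 1);  15² − 224·1² = 1 ✓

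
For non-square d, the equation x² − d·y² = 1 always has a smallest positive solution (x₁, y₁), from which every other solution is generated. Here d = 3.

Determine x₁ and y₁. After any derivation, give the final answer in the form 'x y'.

[1; 1,2] for √3; ℓ=2 ⇒ convergent index 1
a_0=1:  p_0=1·1+0=1,  q_0=1·0+1=1
a_1=1:  p_1=1·1+1=2,  q_1=1·1+0=1
→ (2, 1).  Check: 2²=4, 3·1²=3, difference 1.

2 1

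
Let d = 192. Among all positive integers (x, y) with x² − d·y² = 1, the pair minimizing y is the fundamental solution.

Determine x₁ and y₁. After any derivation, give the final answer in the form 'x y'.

97 7

d=192: √d = [13; 1,5,1,26] (ℓ=4, even), read p_3/q_3
step 0: (13, 1)  from 13·(1,0) + (0,1)
step 1: (14, 1)  from 1·(13,1) + (1,0)
step 2: (83, 6)  from 5·(14,1) + (13,1)
step 3: (97, 7)  from 1·(83,6) + (14,1)
(x₁, y₁) = (97, 7);  97² − 192·7² = 1 ✓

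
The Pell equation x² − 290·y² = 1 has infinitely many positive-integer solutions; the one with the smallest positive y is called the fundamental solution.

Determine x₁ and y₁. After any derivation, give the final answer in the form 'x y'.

579 34

√290 = [17; 34, …], period ℓ=1 (odd) → k=1
k=0  a_k=17  p_k/q_k = 17/1
k=1  a_k=34  p_k/q_k = 579/34
→ (579, 34).  Check: 579²=335241, 290·34²=335240, difference 1.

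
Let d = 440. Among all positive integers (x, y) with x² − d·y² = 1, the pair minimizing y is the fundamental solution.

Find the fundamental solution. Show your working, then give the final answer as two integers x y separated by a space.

21 1

√440 = [20; 1,40, …], period ℓ=2 (even) → k=1
i=0: a=20 ⇒ p=20, q=1
i=1: a=1 ⇒ p=21, q=1
(x₁, y₁) = (21, 1);  21² − 440·1² = 1 ✓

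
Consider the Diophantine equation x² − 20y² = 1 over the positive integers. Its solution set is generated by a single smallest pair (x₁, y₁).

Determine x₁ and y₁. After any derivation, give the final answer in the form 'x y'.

9 2

[4; 2,8] for √20; ℓ=2 ⇒ convergent index 1
step 0: (4, 1)  from 4·(1,0) + (0,1)
step 1: (9, 2)  from 2·(4,1) + (1,0)
→ (9, 2).  Check: 9²=81, 20·2²=80, difference 1.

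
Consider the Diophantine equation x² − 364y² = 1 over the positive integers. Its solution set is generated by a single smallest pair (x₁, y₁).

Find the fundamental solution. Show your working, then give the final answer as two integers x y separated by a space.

4954951 259710

√364 = [19; 12,1,2,3,1,8,1,3,2,1,12,38, …], period ℓ=12 (even) → k=11
i=0: a=19 ⇒ p=19, q=1
i=1: a=12 ⇒ p=229, q=12
…
i=3: a=2 ⇒ p=725, q=38
i=4: a=3 ⇒ p=2423, q=127
i=5: a=1 ⇒ p=3148, q=165
i=6: a=8 ⇒ p=27607, q=1447
i=7: a=1 ⇒ p=30755, q=1612
i=8: a=3 ⇒ p=119872, q=6283
i=9: a=2 ⇒ p=270499, q=14178
i=10: a=1 ⇒ p=390371, q=20461
i=11: a=12 ⇒ p=4954951, q=259710
→ (4954951, 259710).  Check: 4954951²=24551539412401, 364·259710²=24551539412400, difference 1.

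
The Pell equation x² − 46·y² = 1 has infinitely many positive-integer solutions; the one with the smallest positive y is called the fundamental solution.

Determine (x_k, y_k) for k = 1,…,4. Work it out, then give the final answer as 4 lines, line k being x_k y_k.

√46 = [6; 1,3,1,1,2,6,2,1,1,3,1,12, …], period ℓ=12 (even) → k=11
step 0: (6, 1)  from 6·(1,0) + (0,1)
step 1: (7, 1)  from 1·(6,1) + (1,0)
step 2: (27, 4)  from 3·(7,1) + (6,1)
step 3: (34, 5)  from 1·(27,4) + (7,1)
step 4: (61, 9)  from 1·(34,5) + (27,4)
step 5: (156, 23)  from 2·(61,9) + (34,5)
step 6: (997, 147)  from 6·(156,23) + (61,9)
step 7: (2150, 317)  from 2·(997,147) + (156,23)
step 8: (3147, 464)  from 1·(2150,317) + (997,147)
step 9: (5297, 781)  from 1·(3147,464) + (2150,317)
step 10: (19038, 2807)  from 3·(5297,781) + (3147,464)
step 11: (24335, 3588)  from 1·(19038,2807) + (5297,781)
(x₁, y₁) = (24335, 3588);  24335² − 46·3588² = 1 ✓
(x_2, y_2) = (24335·24335 + 46·3588·3588, 24335·3588 + 3588·24335) = (1184384449, 174627960)
(x_3, y_3) = (24335·1184384449 + 46·3588·174627960, 24335·174627960 + 3588·1184384449) = (57643991108495, 8499142809612)
(x_4, y_4) = (24335·57643991108495 + 46·3588·8499142809612, 24335·8499142809612 + 3588·57643991108495) = (2805533046066067201, 413653280369188080)

24335 3588
1184384449 174627960
57643991108495 8499142809612
2805533046066067201 413653280369188080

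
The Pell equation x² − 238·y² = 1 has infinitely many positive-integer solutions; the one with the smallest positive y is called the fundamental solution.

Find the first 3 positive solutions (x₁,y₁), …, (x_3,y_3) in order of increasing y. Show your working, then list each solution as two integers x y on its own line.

11663 756
272051137 17634456
6345864809999 411341319900

√238 → a₀=15, period (2,2,1,14,1,2,2,30); ℓ=8 even so k=7
i=0: a=15 ⇒ p=15, q=1
…
i=2: a=2 ⇒ p=77, q=5
…
i=5: a=1 ⇒ p=1697, q=110
i=6: a=2 ⇒ p=4983, q=323
i=7: a=2 ⇒ p=11663, q=756
(x₁, y₁) = (11663, 756);  11663² − 238·756² = 1 ✓
k=2:  x_2 = 11663·11663+238·756·756 = 272051137,  y_2 = 11663·756+756·11663 = 17634456
k=3:  x_3 = 11663·272051137+238·756·17634456 = 6345864809999,  y_3 = 11663·17634456+756·272051137 = 411341319900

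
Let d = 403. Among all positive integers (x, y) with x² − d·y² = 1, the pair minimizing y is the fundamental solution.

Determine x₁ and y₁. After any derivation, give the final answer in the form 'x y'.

669878 33369

d=403: √d = [20; 13,2,1,3,1,3,1,2,13,40] (ℓ=10, even), read p_9/q_9
k=0  a_k=20  p_k/q_k = 20/1
…
k=2  a_k=2  p_k/q_k = 542/27
…
k=4  a_k=3  p_k/q_k = 2951/147
…
k=8  a_k=2  p_k/q_k = 50147/2498
k=9  a_k=13  p_k/q_k = 669878/33369
→ (669878, 33369).  Check: 669878²=448736534884, 403·33369²=448736534883, difference 1.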